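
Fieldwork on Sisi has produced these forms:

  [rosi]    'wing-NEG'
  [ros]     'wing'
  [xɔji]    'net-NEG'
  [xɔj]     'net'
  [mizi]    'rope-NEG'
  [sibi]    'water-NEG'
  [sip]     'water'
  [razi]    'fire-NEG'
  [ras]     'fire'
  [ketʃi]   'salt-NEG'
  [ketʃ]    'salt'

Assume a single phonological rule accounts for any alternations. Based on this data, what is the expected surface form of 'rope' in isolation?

[mis]

'fire' shows [z] ~ [s] at the end of the stem ([razi] vs [ras]).
The stem 'wing' ([rosi], [ros]) shows [s] unchanged in both environments, so [s] cannot be basic with [z] derived before the NEG suffix.
The underlying segment must be /z/; voiced obstruents become voiceless word-finally, yielding [s] there.
From [mizi] the stem 'rope' is /miz/; word-finally this yields [mis].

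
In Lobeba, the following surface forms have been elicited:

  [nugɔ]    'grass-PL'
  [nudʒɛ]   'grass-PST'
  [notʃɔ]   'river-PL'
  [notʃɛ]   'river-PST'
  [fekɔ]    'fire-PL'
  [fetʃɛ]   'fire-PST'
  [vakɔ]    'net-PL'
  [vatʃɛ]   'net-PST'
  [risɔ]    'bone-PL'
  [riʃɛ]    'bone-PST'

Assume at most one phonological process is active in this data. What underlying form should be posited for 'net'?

/vak/

'net' shows [k] ~ [tʃ] at the end of the stem ([vakɔ] vs [vatʃɛ]).
If /tʃ/ were underlying and a rule turned it into [k] before the PL suffix, 'river' would also alternate; but it has [tʃ] in both [notʃɔ] and [notʃɛ].
The alternation reflects palatalization before a front vowel: /k/, /g/ and /s/ become palato-alveolar [tʃ], [dʒ] and [ʃ] before a front vowel. /k/ is underlying.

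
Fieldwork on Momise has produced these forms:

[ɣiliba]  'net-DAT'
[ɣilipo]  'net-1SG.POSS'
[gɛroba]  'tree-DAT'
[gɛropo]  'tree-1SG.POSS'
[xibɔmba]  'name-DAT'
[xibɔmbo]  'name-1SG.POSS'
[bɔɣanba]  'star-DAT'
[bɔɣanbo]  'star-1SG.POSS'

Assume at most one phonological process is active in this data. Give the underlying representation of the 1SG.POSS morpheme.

The 1SG.POSS suffix surfaces as [-bo] and [-po], depending on the final segment of the stem.
The DAT suffix, which begins with [b], is invariant after every stem; so [b] is not altered by any rule here.
The 1SG.POSS suffix is therefore /-po/ underlyingly, with post-nasal voicing: voiceless stops become voiced after a nasal.

/-po/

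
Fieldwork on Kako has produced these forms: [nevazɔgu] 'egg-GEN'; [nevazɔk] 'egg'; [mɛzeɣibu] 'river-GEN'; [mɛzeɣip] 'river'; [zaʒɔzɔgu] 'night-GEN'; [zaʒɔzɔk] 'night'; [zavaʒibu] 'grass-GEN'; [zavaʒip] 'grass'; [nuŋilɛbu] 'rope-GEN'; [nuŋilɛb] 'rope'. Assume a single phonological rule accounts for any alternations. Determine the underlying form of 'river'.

/mɛzeɣip/

The stem for 'river' ends in [b] in [mɛzeɣibu] but [p] in [mɛzeɣip].
But 'rope' keeps [b] in both environments ([nuŋilɛbu], [nuŋilɛb]), so there is no rule changing /b/ to [p] in isolation.
So /p/ is underlying, and a rule of intervocalic voicing — voiceless stops become voiced between vowels — gives [b].
The underlying form of 'river' is therefore /mɛzeɣip/.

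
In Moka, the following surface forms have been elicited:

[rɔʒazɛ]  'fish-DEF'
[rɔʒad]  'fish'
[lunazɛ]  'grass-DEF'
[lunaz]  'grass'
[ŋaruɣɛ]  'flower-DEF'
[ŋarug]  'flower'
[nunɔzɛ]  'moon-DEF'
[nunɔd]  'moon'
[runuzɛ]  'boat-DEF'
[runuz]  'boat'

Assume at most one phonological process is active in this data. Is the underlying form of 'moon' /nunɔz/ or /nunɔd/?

/nunɔd/

The stem for 'moon' ends in [z] in [nunɔzɛ] but [d] in [nunɔd].
But 'grass' keeps [z] in both environments ([lunazɛ], [lunaz]), so there is no rule changing /z/ to [d] in isolation.
The underlying segment must be /d/; voiced stops become fricatives between vowels, yielding [z] there.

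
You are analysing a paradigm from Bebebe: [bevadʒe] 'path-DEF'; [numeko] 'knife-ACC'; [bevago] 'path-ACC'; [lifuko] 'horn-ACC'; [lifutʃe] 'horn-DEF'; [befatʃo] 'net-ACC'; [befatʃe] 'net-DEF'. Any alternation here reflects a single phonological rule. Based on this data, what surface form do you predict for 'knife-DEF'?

[numetʃe]

'horn' shows [k] ~ [tʃ] at the end of the stem ([lifuko] vs [lifutʃe]).
If /tʃ/ were underlying and a rule turned it into [k] before the ACC suffix, 'net' would also alternate; but it has [tʃ] in both [befatʃo] and [befatʃe].
Therefore /k/ is basic and [tʃ] is derived by palatalization before a front vowel (/k/ and /g/ become palato-alveolar [tʃ] and [dʒ] before a front vowel).
From [numeko] the stem 'knife' is /numek/; before a front vowel this yields [numetʃe].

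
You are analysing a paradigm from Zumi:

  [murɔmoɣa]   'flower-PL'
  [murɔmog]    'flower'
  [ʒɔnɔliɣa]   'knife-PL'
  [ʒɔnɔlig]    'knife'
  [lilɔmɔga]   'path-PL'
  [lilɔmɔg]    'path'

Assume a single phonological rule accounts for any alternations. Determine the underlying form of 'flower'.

/murɔmoɣ/

'flower' shows [ɣ] ~ [g] at the end of the stem ([murɔmoɣa] vs [murɔmog]).
The stem 'path' ([lilɔmɔga], [lilɔmɔg]) shows [g] unchanged in both environments, so [g] cannot be basic with [ɣ] derived before the PL suffix.
The alternation reflects word-final hardening: voiced fricatives become stops word-finally. /ɣ/ is underlying.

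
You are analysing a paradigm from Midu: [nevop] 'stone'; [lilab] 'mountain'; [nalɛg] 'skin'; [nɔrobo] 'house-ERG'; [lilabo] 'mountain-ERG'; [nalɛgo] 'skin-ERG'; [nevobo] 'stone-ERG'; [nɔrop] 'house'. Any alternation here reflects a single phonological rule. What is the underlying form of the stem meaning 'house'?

/nɔrop/

The root 'house' surfaces as [nɔrobo] and [nɔrop], with a stem-final [b] ~ [p] alternation.
The stem 'mountain' ([lilabo], [lilab]) shows [b] unchanged in both environments, so [b] cannot be basic with [p] derived in isolation.
So /p/ is underlying, and a rule of intervocalic voicing — voiceless stops become voiced between vowels — gives [b].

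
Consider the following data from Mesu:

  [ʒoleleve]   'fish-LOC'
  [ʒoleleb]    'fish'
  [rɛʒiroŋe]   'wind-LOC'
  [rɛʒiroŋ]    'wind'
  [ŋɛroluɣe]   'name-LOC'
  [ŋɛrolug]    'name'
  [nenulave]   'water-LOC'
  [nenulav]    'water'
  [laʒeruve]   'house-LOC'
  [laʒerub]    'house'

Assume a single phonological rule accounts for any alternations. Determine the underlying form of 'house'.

The root 'house' surfaces as [laʒeruve] and [laʒerub], with a stem-final [v] ~ [b] alternation.
But 'water' keeps [v] in both environments ([nenulave], [nenulav]), so there is no rule changing /v/ to [b] in isolation.
Therefore /b/ is basic and [v] is derived by intervocalic spirantization (voiced stops become fricatives between vowels).
So 'house' = /laʒerub/.

/laʒerub/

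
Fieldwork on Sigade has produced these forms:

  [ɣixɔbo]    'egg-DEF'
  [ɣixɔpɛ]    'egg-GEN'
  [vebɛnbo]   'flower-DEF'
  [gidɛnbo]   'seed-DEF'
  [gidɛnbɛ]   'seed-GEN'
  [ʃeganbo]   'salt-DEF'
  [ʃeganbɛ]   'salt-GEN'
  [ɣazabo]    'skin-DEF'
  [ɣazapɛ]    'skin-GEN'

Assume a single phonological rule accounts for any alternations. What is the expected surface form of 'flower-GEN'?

[vebɛnbɛ]

The GEN morpheme has two allomorphs, [-bɛ] and [-pɛ].
The DEF suffix, which begins with [b], is invariant after every stem; so [b] is not altered by any rule here.
The GEN suffix is therefore /-pɛ/ underlyingly, with post-nasal voicing: voiceless stops become voiced after a nasal.
After 'flower', which ends in a nasal, the suffix surfaces as [-bɛ], giving [vebɛnbɛ].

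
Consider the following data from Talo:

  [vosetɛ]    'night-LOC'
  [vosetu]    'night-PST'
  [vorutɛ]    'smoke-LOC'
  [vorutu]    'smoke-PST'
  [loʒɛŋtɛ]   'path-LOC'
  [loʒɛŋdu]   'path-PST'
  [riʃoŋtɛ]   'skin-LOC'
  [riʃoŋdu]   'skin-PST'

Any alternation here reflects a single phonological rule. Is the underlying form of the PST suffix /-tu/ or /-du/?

/-du/

The PST morpheme has two allomorphs, [-du] and [-tu].
By contrast the LOC suffix keeps its initial [t] throughout — that segment must be underlying.
The PST suffix is therefore /-du/ underlyingly, with post-vocalic devoicing: voiced stops become voiceless after a vowel.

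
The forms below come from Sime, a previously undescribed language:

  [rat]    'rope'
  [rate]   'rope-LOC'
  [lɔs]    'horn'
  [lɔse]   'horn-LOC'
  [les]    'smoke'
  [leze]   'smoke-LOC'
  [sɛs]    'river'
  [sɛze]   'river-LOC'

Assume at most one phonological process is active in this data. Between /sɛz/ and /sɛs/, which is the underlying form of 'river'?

The stem for 'river' ends in [s] in [sɛs] but [z] in [sɛze].
Compare 'horn', with invariant [s] in [lɔs] and [lɔse]: an analysis with underlying /s/ and a rule producing [z] before the LOC suffix would wrongly predict alternation here too.
The alternation reflects word-final obstruent devoicing: voiced obstruents become voiceless word-finally. /z/ is underlying.

/sɛz/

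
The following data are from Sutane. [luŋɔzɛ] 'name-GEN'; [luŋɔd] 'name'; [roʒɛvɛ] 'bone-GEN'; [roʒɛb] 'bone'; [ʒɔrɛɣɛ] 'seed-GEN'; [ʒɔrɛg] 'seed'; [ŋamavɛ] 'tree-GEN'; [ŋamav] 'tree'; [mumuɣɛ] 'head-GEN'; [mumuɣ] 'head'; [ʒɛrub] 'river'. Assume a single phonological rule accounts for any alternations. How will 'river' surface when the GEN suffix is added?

[ʒɛruvɛ]

The root 'bone' surfaces as [roʒɛvɛ] and [roʒɛb], with a stem-final [v] ~ [b] alternation.
But 'tree' keeps [v] in both environments ([ŋamavɛ], [ŋamav]), so there is no rule changing /v/ to [b] in isolation.
Therefore /b/ is basic and [v] is derived by intervocalic spirantization (voiced stops become fricatives between vowels).
From [ʒɛrub] the stem 'river' is /ʒɛrub/; between vowels this yields [ʒɛruvɛ].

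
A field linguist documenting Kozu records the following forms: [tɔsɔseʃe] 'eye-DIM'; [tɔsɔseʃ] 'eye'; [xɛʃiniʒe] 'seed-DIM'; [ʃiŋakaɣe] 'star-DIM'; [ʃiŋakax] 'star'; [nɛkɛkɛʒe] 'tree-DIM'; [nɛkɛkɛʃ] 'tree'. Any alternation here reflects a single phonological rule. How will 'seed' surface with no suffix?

[xɛʃiniʃ]

'tree' shows [ʒ] ~ [ʃ] at the end of the stem ([nɛkɛkɛʒe] vs [nɛkɛkɛʃ]).
If /ʃ/ were underlying and a rule turned it into [ʒ] before the DIM suffix, 'eye' would also alternate; but it has [ʃ] in both [tɔsɔseʃe] and [tɔsɔseʃ].
The alternation reflects word-final obstruent devoicing: voiced obstruents become voiceless word-finally. /ʒ/ is underlying.
The one attested form of 'seed', [xɛʃiniʒe], shows underlying /xɛʃiniʒ/. Applying the same rule word-finally gives [xɛʃiniʃ].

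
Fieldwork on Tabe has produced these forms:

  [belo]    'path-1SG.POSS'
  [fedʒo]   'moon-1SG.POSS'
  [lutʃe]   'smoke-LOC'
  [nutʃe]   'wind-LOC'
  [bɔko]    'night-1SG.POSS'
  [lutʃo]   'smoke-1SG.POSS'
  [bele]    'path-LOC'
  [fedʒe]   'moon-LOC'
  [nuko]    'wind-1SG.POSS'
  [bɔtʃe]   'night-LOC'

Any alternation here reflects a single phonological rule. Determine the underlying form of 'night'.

The root 'night' surfaces as [bɔtʃe] and [bɔko], with a stem-final [tʃ] ~ [k] alternation.
The stem 'smoke' ([lutʃe], [lutʃo]) shows [tʃ] unchanged in both environments, so [tʃ] cannot be basic with [k] derived before the 1SG.POSS suffix.
The underlying segment must be /k/; /k/ becomes palato-alveolar [tʃ] before a front vowel, yielding [tʃ] there.
The underlying form of 'night' is therefore /bɔk/.

/bɔk/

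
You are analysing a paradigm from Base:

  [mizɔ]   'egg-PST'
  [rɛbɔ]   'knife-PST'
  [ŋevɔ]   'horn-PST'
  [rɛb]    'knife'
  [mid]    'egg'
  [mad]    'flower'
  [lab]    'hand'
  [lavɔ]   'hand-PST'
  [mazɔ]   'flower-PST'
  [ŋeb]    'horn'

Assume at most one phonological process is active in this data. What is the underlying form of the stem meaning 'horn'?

/ŋev/

'horn' shows [b] ~ [v] at the end of the stem ([ŋeb] vs [ŋevɔ]).
The stem 'knife' ([rɛb], [rɛbɔ]) shows [b] unchanged in both environments, so [b] cannot be basic with [v] derived before the PST suffix.
The alternation reflects word-final hardening: voiced fricatives become stops word-finally. /v/ is underlying.
Hence 'horn' is /ŋev/ underlyingly.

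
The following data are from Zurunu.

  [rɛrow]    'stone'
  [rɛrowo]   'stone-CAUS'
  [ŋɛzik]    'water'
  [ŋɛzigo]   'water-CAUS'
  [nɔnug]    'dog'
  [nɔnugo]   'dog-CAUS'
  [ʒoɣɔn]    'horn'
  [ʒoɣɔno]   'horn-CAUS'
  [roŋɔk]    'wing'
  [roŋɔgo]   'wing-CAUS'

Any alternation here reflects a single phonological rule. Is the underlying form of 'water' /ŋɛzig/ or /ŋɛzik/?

/ŋɛzik/

'water' shows [k] ~ [g] at the end of the stem ([ŋɛzik] vs [ŋɛzigo]).
The stem 'dog' ([nɔnug], [nɔnugo]) shows [g] unchanged in both environments, so [g] cannot be basic with [k] derived in isolation.
The alternation reflects intervocalic voicing: voiceless stops become voiced between vowels. /k/ is underlying.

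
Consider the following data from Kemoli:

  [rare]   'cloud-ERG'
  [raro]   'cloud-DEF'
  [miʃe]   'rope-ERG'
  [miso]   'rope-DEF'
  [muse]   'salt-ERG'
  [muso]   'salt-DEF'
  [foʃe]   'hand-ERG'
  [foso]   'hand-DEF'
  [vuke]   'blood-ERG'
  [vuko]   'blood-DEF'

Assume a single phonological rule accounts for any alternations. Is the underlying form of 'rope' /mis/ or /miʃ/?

/miʃ/

'rope' shows [ʃ] ~ [s] at the end of the stem ([miʃe] vs [miso]).
If /s/ were underlying and a rule turned it into [ʃ] before the ERG suffix, 'salt' would also alternate; but it has [s] in both [muse] and [muso].
The alternation reflects depalatalization: palato-alveolar /ʃ/ becomes [s] when no front vowel follows. /ʃ/ is underlying.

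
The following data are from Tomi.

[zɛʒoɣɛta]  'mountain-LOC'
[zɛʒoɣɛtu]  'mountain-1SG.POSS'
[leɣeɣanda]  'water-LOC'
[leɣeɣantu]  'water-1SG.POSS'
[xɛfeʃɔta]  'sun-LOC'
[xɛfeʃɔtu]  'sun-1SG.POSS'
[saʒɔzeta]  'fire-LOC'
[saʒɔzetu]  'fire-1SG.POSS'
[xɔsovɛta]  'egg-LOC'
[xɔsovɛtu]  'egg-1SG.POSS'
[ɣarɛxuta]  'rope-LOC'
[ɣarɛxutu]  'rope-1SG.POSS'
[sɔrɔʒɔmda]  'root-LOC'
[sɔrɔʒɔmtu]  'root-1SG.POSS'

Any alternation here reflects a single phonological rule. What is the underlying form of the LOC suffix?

The LOC morpheme has two allomorphs, [-da] and [-ta].
The 1SG.POSS suffix, which begins with [t], is invariant after every stem; so [t] is not altered by any rule here.
So the underlying form is /-da/, and voiced stops become voiceless after a vowel.

/-da/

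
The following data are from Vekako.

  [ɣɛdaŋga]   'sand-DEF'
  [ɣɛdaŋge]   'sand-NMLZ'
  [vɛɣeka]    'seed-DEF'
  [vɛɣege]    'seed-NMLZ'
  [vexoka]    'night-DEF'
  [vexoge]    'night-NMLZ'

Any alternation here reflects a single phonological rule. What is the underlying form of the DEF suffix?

The DEF suffix surfaces as [-ga] and [-ka], depending on the final segment of the stem.
The NMLZ suffix, which begins with [g], is invariant after every stem; so [g] is not altered by any rule here.
So the underlying form is /-ka/, and voiceless stops become voiced after a nasal.

/-ka/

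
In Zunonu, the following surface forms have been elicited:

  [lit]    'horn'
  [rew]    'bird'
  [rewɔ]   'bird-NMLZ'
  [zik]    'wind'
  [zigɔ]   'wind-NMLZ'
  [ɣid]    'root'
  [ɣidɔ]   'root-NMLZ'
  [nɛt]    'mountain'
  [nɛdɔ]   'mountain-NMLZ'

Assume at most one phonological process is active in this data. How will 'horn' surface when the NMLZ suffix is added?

In [nɛt] and [nɛdɔ] the final segment of 'mountain' alternates: [t] ~ [d].
But 'root' keeps [d] in both environments ([ɣid], [ɣidɔ]), so there is no rule changing /d/ to [t] in isolation.
So /t/ is underlying, and a rule of intervocalic voicing — voiceless stops become voiced between vowels — gives [d].
The one attested form of 'horn', [lit], shows underlying /lit/. Applying the same rule between vowels gives [lidɔ].

[lidɔ]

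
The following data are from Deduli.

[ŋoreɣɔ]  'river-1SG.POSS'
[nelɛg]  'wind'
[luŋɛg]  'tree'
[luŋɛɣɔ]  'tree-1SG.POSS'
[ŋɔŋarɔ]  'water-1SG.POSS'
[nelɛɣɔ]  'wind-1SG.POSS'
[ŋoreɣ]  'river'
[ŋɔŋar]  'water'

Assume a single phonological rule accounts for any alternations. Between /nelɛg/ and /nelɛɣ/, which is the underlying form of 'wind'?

The stem for 'wind' ends in [ɣ] in [nelɛɣɔ] but [g] in [nelɛg].
But 'river' keeps [ɣ] in both environments ([ŋoreɣɔ], [ŋoreɣ]), so there is no rule changing /ɣ/ to [g] in isolation.
The underlying segment must be /g/; voiced stops become fricatives between vowels, yielding [ɣ] there.

/nelɛg/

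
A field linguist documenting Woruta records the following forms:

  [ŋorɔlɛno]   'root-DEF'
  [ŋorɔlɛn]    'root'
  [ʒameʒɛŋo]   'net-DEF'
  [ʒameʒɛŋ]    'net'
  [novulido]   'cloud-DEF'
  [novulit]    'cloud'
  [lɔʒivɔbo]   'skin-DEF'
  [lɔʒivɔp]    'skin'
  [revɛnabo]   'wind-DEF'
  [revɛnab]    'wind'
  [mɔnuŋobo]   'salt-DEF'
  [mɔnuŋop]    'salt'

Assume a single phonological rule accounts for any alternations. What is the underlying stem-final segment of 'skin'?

The stem for 'skin' ends in [b] in [lɔʒivɔbo] but [p] in [lɔʒivɔp].
If /b/ were underlying and a rule turned it into [p] in isolation, 'wind' would also alternate; but it has [b] in both [revɛnabo] and [revɛnab].
The alternation reflects intervocalic voicing: voiceless stops become voiced between vowels. /p/ is underlying.

/p/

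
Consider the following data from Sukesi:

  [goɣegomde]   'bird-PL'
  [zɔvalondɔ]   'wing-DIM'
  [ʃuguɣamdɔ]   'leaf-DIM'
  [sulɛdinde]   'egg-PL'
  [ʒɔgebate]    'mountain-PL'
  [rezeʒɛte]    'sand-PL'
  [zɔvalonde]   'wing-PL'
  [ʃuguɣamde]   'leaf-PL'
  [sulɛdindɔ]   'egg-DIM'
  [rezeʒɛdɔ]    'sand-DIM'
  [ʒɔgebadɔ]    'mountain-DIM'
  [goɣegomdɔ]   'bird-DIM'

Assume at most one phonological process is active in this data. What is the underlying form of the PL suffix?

The PL suffix surfaces as [-de] and [-te], depending on the final segment of the stem.
The DIM suffix, which begins with [d], is invariant after every stem; so [d] is not altered by any rule here.
So the underlying form is /-te/, and voiceless stops become voiced after a nasal.

/-te/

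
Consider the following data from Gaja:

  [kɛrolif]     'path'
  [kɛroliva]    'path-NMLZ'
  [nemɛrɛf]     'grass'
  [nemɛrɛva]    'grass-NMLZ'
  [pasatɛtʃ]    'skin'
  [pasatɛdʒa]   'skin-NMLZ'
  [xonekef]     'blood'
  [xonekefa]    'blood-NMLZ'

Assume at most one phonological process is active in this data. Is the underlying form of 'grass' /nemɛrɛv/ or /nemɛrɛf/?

/nemɛrɛv/

The root 'grass' surfaces as [nemɛrɛf] and [nemɛrɛva], with a stem-final [f] ~ [v] alternation.
Compare 'blood', with invariant [f] in [xonekef] and [xonekefa]: an analysis with underlying /f/ and a rule producing [v] before the NMLZ suffix would wrongly predict alternation here too.
The alternation reflects word-final obstruent devoicing: voiced obstruents become voiceless word-finally. /v/ is underlying.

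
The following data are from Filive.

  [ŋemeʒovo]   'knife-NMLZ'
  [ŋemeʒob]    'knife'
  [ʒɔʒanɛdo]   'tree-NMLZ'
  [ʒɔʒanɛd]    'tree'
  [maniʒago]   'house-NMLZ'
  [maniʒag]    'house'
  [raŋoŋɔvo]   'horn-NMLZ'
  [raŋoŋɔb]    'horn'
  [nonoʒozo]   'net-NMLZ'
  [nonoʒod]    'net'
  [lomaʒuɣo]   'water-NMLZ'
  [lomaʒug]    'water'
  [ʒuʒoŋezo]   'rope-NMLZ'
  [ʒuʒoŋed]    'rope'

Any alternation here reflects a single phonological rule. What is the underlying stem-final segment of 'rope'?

The root 'rope' surfaces as [ʒuʒoŋezo] and [ʒuʒoŋed], with a stem-final [z] ~ [d] alternation.
Compare 'tree', with invariant [d] in [ʒɔʒanɛdo] and [ʒɔʒanɛd]: an analysis with underlying /d/ and a rule producing [z] before the NMLZ suffix would wrongly predict alternation here too.
The underlying segment must be /z/; voiced fricatives become stops word-finally, yielding [d] there.

/z/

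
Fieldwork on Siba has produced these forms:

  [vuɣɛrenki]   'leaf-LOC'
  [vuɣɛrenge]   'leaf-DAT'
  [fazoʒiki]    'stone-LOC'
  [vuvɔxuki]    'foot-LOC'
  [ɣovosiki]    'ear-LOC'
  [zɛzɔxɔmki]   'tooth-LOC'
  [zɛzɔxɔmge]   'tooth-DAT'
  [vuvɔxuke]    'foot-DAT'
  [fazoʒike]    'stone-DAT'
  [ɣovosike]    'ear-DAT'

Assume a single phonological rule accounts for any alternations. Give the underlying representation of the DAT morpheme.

The DAT morpheme has two allomorphs, [-ge] and [-ke].
The LOC suffix, which begins with [k], is invariant after every stem; so [k] is not altered by any rule here.
The DAT suffix is therefore /-ge/ underlyingly, with post-vocalic devoicing: voiced stops become voiceless after a vowel.

/-ge/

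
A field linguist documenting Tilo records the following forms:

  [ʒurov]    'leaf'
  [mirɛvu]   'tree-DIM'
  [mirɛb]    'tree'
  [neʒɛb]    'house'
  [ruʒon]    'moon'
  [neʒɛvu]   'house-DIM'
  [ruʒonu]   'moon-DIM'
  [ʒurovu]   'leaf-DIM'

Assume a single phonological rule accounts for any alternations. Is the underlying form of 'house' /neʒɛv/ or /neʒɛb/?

/neʒɛb/

The root 'house' surfaces as [neʒɛvu] and [neʒɛb], with a stem-final [v] ~ [b] alternation.
If /v/ were underlying and a rule turned it into [b] in isolation, 'leaf' would also alternate; but it has [v] in both [ʒurovu] and [ʒurov].
Therefore /b/ is basic and [v] is derived by intervocalic spirantization (voiced stops become fricatives between vowels).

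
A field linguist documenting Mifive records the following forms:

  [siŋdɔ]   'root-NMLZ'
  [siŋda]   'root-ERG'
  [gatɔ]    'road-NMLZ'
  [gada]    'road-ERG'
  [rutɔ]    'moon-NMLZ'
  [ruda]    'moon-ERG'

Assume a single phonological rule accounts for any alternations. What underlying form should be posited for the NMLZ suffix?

/-tɔ/

The NMLZ suffix surfaces as [-dɔ] and [-tɔ], depending on the final segment of the stem.
By contrast the ERG suffix keeps its initial [d] throughout — that segment must be underlying.
The NMLZ suffix is therefore /-tɔ/ underlyingly, with post-nasal voicing: voiceless stops become voiced after a nasal.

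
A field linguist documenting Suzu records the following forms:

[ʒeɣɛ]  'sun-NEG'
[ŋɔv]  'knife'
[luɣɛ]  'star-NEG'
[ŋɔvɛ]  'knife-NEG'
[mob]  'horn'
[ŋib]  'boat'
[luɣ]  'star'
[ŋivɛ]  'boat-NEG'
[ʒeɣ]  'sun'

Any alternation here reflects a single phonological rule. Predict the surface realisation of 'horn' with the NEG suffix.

[movɛ]

The root 'boat' surfaces as [ŋivɛ] and [ŋib], with a stem-final [v] ~ [b] alternation.
If /v/ were underlying and a rule turned it into [b] in isolation, 'knife' would also alternate; but it has [v] in both [ŋɔvɛ] and [ŋɔv].
Therefore /b/ is basic and [v] is derived by intervocalic spirantization (voiced stops become fricatives between vowels).
The one attested form of 'horn', [mob], shows underlying /mob/. Applying the same rule between vowels gives [movɛ].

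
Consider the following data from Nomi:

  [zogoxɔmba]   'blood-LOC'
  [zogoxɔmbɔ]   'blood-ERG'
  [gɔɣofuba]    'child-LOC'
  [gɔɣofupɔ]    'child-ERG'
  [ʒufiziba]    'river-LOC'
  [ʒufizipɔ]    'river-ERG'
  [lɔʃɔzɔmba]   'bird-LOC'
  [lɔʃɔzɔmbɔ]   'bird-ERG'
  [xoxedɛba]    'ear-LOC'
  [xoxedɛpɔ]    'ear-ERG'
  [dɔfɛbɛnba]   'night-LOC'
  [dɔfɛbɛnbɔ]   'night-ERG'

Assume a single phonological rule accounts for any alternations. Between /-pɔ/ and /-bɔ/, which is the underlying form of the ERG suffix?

/-pɔ/

The ERG suffix surfaces as [-bɔ] and [-pɔ], depending on the final segment of the stem.
The LOC suffix, which begins with [b], is invariant after every stem; so [b] is not altered by any rule here.
So the underlying form is /-pɔ/, and voiceless stops become voiced after a nasal.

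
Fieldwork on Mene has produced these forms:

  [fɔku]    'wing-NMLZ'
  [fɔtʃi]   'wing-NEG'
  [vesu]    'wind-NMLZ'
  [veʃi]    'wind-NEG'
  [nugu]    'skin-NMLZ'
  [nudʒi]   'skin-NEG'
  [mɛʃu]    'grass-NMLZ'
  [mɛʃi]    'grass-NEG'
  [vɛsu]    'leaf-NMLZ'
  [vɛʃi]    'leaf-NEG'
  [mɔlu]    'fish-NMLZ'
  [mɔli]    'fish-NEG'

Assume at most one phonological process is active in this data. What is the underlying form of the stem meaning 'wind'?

/ves/

The root 'wind' surfaces as [vesu] and [veʃi], with a stem-final [s] ~ [ʃ] alternation.
The stem 'grass' ([mɛʃu], [mɛʃi]) shows [ʃ] unchanged in both environments, so [ʃ] cannot be basic with [s] derived before the NMLZ suffix.
The alternation reflects palatalization before a front vowel: /k/, /g/ and /s/ become palato-alveolar [tʃ], [dʒ] and [ʃ] before a front vowel. /s/ is underlying.
So 'wind' = /ves/.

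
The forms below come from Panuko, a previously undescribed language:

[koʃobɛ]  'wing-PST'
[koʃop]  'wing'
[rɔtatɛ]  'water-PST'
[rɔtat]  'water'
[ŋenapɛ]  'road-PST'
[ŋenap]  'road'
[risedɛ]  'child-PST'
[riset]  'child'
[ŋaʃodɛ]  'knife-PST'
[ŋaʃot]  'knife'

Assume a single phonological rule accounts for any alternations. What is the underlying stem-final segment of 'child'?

The root 'child' surfaces as [risedɛ] and [riset], with a stem-final [d] ~ [t] alternation.
Compare 'water', with invariant [t] in [rɔtatɛ] and [rɔtat]: an analysis with underlying /t/ and a rule producing [d] before the PST suffix would wrongly predict alternation here too.
Therefore /d/ is basic and [t] is derived by word-final obstruent devoicing (voiced obstruents become voiceless word-finally).

/d/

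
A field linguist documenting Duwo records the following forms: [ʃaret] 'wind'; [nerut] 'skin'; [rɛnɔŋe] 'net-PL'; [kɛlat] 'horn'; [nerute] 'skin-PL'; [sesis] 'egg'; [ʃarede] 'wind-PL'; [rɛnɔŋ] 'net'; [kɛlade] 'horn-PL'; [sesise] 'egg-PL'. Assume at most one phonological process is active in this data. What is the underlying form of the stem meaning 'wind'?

The stem for 'wind' ends in [t] in [ʃaret] but [d] in [ʃarede].
The stem 'skin' ([nerut], [nerute]) shows [t] unchanged in both environments, so [t] cannot be basic with [d] derived before the PL suffix.
The underlying segment must be /d/; voiced obstruents become voiceless word-finally, yielding [t] there.
Hence 'wind' is /ʃared/ underlyingly.

/ʃared/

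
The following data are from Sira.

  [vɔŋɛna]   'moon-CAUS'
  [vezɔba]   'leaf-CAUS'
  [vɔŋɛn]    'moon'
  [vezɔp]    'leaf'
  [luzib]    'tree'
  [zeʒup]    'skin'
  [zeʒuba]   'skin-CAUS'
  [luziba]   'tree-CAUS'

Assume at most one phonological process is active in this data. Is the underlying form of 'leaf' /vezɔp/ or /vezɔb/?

/vezɔp/

The stem for 'leaf' ends in [b] in [vezɔba] but [p] in [vezɔp].
If /b/ were underlying and a rule turned it into [p] in isolation, 'tree' would also alternate; but it has [b] in both [luziba] and [luzib].
Therefore /p/ is basic and [b] is derived by intervocalic voicing (voiceless stops become voiced between vowels).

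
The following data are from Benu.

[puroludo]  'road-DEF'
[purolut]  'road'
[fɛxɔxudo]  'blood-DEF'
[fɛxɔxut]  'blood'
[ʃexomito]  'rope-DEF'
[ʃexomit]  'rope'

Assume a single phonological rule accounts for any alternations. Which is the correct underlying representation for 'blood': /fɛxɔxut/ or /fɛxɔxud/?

In [fɛxɔxudo] and [fɛxɔxut] the final segment of 'blood' alternates: [d] ~ [t].
If /t/ were underlying and a rule turned it into [d] before the DEF suffix, 'rope' would also alternate; but it has [t] in both [ʃexomito] and [ʃexomit].
Therefore /d/ is basic and [t] is derived by word-final obstruent devoicing (voiced obstruents become voiceless word-finally).

/fɛxɔxud/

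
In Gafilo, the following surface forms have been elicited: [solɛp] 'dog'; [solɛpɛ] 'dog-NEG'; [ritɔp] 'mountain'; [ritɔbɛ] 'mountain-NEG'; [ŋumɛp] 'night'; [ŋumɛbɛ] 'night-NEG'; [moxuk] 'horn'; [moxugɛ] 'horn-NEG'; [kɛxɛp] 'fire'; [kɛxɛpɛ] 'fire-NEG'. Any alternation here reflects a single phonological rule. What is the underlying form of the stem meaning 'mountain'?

'mountain' shows [p] ~ [b] at the end of the stem ([ritɔp] vs [ritɔbɛ]).
Compare 'dog', with invariant [p] in [solɛp] and [solɛpɛ]: an analysis with underlying /p/ and a rule producing [b] before the NEG suffix would wrongly predict alternation here too.
The alternation reflects word-final obstruent devoicing: voiced obstruents become voiceless word-finally. /b/ is underlying.

/ritɔb/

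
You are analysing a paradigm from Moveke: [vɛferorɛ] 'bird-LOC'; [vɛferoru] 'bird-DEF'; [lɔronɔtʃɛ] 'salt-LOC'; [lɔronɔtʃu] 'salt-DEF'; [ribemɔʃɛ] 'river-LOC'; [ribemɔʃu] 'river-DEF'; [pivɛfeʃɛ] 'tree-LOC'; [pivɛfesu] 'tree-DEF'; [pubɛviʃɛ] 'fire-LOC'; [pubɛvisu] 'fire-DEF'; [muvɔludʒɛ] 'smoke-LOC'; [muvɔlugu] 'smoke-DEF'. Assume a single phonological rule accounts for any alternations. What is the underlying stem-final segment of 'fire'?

/s/

The root 'fire' surfaces as [pubɛviʃɛ] and [pubɛvisu], with a stem-final [ʃ] ~ [s] alternation.
But 'river' keeps [ʃ] in both environments ([ribemɔʃɛ], [ribemɔʃu]), so there is no rule changing /ʃ/ to [s] before the DEF suffix.
The alternation reflects palatalization before a front vowel: /g/ and /s/ become palato-alveolar [dʒ] and [ʃ] before a front vowel. /s/ is underlying.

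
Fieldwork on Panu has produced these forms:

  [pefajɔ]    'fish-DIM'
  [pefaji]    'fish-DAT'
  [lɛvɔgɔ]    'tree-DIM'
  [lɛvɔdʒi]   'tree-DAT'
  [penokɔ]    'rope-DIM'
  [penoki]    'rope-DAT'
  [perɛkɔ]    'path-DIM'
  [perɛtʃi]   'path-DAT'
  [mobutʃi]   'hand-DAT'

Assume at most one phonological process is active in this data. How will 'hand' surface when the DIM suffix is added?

[mobukɔ]

The root 'path' surfaces as [perɛkɔ] and [perɛtʃi], with a stem-final [k] ~ [tʃ] alternation.
If /k/ were underlying and a rule turned it into [tʃ] before the DAT suffix, 'rope' would also alternate; but it has [k] in both [penokɔ] and [penoki].
The alternation reflects depalatalization: palato-alveolar /tʃ/ and /dʒ/ become [k] and [g] when no front vowel follows. /tʃ/ is underlying.
From [mobutʃi] the stem 'hand' is /mobutʃ/; when no front vowel follows this yields [mobukɔ].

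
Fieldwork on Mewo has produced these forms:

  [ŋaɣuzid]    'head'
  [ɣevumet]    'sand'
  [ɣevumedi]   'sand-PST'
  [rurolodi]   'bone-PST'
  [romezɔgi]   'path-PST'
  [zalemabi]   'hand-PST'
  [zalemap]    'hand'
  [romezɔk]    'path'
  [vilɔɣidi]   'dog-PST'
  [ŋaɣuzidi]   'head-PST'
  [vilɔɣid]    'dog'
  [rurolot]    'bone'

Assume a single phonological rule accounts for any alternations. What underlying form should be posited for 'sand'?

/ɣevumet/

The root 'sand' surfaces as [ɣevumedi] and [ɣevumet], with a stem-final [d] ~ [t] alternation.
But 'head' keeps [d] in both environments ([ŋaɣuzidi], [ŋaɣuzid]), so there is no rule changing /d/ to [t] in isolation.
The underlying segment must be /t/; voiceless stops become voiced between vowels, yielding [d] there.
So 'sand' = /ɣevumet/.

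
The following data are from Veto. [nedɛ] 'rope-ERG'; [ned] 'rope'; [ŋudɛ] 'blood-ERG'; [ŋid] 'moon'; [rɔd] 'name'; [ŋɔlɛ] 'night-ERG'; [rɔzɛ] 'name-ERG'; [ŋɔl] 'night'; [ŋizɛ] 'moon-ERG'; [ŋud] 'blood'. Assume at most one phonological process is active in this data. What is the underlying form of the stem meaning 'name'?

In [rɔzɛ] and [rɔd] the final segment of 'name' alternates: [z] ~ [d].
If /d/ were underlying and a rule turned it into [z] before the ERG suffix, 'blood' would also alternate; but it has [d] in both [ŋudɛ] and [ŋud].
The underlying segment must be /z/; voiced fricatives become stops word-finally, yielding [d] there.

/rɔz/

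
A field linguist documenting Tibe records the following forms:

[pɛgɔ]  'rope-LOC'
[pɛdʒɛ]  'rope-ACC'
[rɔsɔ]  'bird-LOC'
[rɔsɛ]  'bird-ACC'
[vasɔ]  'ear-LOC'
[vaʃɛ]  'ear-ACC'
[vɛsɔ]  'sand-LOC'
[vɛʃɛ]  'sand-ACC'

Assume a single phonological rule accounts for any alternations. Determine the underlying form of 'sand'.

The stem for 'sand' ends in [s] in [vɛsɔ] but [ʃ] in [vɛʃɛ].
Compare 'bird', with invariant [s] in [rɔsɔ] and [rɔsɛ]: an analysis with underlying /s/ and a rule producing [ʃ] before the ACC suffix would wrongly predict alternation here too.
So /ʃ/ is underlying, and a rule of depalatalization — palato-alveolar /dʒ/ and /ʃ/ become [g] and [s] when no front vowel follows — gives [s].
Hence 'sand' is /vɛʃ/ underlyingly.

/vɛʃ/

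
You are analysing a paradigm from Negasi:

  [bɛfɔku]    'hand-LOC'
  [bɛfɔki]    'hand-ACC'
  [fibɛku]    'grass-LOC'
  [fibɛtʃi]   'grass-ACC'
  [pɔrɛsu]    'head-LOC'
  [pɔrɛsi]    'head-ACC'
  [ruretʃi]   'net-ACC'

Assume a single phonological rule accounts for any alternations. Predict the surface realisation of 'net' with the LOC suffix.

[rureku]

'grass' shows [k] ~ [tʃ] at the end of the stem ([fibɛku] vs [fibɛtʃi]).
The stem 'hand' ([bɛfɔku], [bɛfɔki]) shows [k] unchanged in both environments, so [k] cannot be basic with [tʃ] derived before the ACC suffix.
Therefore /tʃ/ is basic and [k] is derived by depalatalization (palato-alveolar /tʃ/ becomes [k] when no front vowel follows).
The one attested form of 'net', [ruretʃi], shows underlying /ruretʃ/. Applying the same rule when no front vowel follows gives [rureku].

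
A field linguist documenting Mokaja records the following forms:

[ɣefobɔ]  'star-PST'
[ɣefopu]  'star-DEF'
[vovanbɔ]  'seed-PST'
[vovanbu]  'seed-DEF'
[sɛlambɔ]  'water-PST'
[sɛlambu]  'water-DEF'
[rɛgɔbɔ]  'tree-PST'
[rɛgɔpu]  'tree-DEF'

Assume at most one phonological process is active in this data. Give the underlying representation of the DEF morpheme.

The DEF morpheme has two allomorphs, [-bu] and [-pu].
By contrast the PST suffix keeps its initial [b] throughout — that segment must be underlying.
The DEF suffix is therefore /-pu/ underlyingly, with post-nasal voicing: voiceless stops become voiced after a nasal.

/-pu/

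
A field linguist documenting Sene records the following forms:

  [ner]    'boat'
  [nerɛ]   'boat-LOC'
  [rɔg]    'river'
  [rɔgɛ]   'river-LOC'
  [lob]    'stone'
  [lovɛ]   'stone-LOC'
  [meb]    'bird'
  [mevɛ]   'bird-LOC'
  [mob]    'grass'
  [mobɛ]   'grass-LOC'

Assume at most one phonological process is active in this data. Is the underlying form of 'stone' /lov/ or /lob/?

/lov/

In [lob] and [lovɛ] the final segment of 'stone' alternates: [b] ~ [v].
Compare 'grass', with invariant [b] in [mob] and [mobɛ]: an analysis with underlying /b/ and a rule producing [v] before the LOC suffix would wrongly predict alternation here too.
The underlying segment must be /v/; voiced fricatives become stops word-finally, yielding [b] there.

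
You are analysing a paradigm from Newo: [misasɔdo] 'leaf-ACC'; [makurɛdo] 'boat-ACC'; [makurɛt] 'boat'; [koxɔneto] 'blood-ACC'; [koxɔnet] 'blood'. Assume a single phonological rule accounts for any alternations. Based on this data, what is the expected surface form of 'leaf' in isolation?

The stem for 'boat' ends in [d] in [makurɛdo] but [t] in [makurɛt].
If /t/ were underlying and a rule turned it into [d] before the ACC suffix, 'blood' would also alternate; but it has [t] in both [koxɔneto] and [koxɔnet].
The alternation reflects word-final obstruent devoicing: voiced obstruents become voiceless word-finally. /d/ is underlying.
From [misasɔdo] the stem 'leaf' is /misasɔd/; word-finally this yields [misasɔt].

[misasɔt]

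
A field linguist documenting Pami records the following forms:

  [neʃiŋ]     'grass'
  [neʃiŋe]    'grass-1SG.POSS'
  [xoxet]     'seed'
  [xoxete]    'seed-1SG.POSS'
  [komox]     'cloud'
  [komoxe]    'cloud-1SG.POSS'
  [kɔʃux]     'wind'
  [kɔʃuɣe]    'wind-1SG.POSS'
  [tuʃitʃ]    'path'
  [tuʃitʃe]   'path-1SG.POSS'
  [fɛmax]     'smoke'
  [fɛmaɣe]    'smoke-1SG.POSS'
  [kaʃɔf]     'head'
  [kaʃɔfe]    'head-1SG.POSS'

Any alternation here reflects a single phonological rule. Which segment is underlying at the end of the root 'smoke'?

/ɣ/

In [fɛmax] and [fɛmaɣe] the final segment of 'smoke' alternates: [x] ~ [ɣ].
But 'cloud' keeps [x] in both environments ([komox], [komoxe]), so there is no rule changing /x/ to [ɣ] before the 1SG.POSS suffix.
The alternation reflects word-final obstruent devoicing: voiced obstruents become voiceless word-finally. /ɣ/ is underlying.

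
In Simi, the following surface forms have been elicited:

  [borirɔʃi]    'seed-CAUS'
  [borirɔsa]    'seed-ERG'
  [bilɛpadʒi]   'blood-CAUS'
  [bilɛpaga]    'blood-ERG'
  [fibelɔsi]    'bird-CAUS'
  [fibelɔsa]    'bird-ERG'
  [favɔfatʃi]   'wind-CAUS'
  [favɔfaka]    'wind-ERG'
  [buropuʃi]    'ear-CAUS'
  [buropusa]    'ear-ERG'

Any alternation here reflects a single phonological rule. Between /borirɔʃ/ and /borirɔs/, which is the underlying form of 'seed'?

The root 'seed' surfaces as [borirɔʃi] and [borirɔsa], with a stem-final [ʃ] ~ [s] alternation.
But 'bird' keeps [s] in both environments ([fibelɔsi], [fibelɔsa]), so there is no rule changing /s/ to [ʃ] before the CAUS suffix.
The alternation reflects depalatalization: palato-alveolar /tʃ/, /dʒ/ and /ʃ/ become [k], [g] and [s] when no front vowel follows. /ʃ/ is underlying.

/borirɔʃ/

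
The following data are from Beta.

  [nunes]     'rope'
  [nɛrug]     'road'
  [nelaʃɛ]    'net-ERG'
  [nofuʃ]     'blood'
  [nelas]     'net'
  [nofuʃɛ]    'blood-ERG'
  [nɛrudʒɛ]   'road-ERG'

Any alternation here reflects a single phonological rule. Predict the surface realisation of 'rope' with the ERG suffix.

The stem for 'net' ends in [s] in [nelas] but [ʃ] in [nelaʃɛ].
The stem 'blood' ([nofuʃ], [nofuʃɛ]) shows [ʃ] unchanged in both environments, so [ʃ] cannot be basic with [s] derived in isolation.
So /s/ is underlying, and a rule of palatalization before a front vowel — /g/ and /s/ become palato-alveolar [dʒ] and [ʃ] before a front vowel — gives [ʃ].
The one attested form of 'rope', [nunes], shows underlying /nunes/. Applying the same rule before a front vowel gives [nuneʃɛ].

[nuneʃɛ]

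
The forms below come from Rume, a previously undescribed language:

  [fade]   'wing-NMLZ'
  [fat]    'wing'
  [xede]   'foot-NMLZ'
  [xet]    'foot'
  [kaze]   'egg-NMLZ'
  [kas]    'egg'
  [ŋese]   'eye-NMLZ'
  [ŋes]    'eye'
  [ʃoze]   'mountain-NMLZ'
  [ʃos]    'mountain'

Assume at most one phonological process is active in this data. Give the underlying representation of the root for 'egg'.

/kaz/

The stem for 'egg' ends in [z] in [kaze] but [s] in [kas].
The stem 'eye' ([ŋese], [ŋes]) shows [s] unchanged in both environments, so [s] cannot be basic with [z] derived before the NMLZ suffix.
The alternation reflects word-final obstruent devoicing: voiced obstruents become voiceless word-finally. /z/ is underlying.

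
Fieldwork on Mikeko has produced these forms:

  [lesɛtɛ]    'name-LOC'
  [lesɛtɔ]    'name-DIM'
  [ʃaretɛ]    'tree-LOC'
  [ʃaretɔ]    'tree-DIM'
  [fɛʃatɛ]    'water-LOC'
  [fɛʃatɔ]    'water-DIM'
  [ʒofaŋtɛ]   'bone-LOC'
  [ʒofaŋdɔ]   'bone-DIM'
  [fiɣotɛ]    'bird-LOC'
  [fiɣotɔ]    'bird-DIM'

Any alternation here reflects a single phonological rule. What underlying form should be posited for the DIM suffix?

/-dɔ/

The DIM morpheme has two allomorphs, [-dɔ] and [-tɔ].
The LOC suffix, which begins with [t], is invariant after every stem; so [t] is not altered by any rule here.
So the underlying form is /-dɔ/, and voiced stops become voiceless after a vowel.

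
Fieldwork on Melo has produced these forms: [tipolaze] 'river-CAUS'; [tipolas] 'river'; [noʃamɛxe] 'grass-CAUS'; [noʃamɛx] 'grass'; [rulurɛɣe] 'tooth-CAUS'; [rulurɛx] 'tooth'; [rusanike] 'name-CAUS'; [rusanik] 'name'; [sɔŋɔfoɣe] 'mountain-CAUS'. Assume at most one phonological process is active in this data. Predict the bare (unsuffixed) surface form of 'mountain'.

[sɔŋɔfox]

The root 'tooth' surfaces as [rulurɛɣe] and [rulurɛx], with a stem-final [ɣ] ~ [x] alternation.
But 'grass' keeps [x] in both environments ([noʃamɛxe], [noʃamɛx]), so there is no rule changing /x/ to [ɣ] before the CAUS suffix.
So /ɣ/ is underlying, and a rule of word-final obstruent devoicing — voiced obstruents become voiceless word-finally — gives [x].
The one attested form of 'mountain', [sɔŋɔfoɣe], shows underlying /sɔŋɔfoɣ/. Applying the same rule word-finally gives [sɔŋɔfox].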